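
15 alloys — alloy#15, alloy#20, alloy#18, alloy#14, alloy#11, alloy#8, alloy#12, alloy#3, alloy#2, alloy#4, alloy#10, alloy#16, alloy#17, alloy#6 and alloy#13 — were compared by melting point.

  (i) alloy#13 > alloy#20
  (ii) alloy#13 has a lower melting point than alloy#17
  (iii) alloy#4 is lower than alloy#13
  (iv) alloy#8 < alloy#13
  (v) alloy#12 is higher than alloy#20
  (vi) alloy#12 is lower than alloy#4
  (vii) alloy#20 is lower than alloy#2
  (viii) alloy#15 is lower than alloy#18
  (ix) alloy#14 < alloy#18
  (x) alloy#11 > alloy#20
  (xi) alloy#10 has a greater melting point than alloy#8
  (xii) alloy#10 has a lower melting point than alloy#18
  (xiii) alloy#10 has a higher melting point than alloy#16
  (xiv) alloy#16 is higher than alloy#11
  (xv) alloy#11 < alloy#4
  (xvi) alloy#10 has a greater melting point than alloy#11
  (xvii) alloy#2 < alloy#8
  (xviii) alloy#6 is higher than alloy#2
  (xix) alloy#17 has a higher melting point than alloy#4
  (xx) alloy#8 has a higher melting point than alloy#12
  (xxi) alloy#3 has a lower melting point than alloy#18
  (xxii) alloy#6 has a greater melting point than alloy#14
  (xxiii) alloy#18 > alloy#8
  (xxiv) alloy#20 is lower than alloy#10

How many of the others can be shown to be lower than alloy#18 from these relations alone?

The elements the relations force below alloy#18 are alloy#20, alloy#11, alloy#12, alloy#16, alloy#2, alloy#14, alloy#15, alloy#8, alloy#10, alloy#3 — no chain reaches any other.
That is 10.

10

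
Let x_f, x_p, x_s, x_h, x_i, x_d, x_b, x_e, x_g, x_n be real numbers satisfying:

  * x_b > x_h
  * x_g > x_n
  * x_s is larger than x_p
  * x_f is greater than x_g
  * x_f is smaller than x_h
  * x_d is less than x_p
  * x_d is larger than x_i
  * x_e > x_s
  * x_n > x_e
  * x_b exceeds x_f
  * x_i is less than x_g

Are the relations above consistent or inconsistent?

The single ordering x_i < x_d < x_p < x_s < x_e < x_n < x_g < x_f < x_h < x_b satisfies every listed relation, so no contradiction arises.

consistent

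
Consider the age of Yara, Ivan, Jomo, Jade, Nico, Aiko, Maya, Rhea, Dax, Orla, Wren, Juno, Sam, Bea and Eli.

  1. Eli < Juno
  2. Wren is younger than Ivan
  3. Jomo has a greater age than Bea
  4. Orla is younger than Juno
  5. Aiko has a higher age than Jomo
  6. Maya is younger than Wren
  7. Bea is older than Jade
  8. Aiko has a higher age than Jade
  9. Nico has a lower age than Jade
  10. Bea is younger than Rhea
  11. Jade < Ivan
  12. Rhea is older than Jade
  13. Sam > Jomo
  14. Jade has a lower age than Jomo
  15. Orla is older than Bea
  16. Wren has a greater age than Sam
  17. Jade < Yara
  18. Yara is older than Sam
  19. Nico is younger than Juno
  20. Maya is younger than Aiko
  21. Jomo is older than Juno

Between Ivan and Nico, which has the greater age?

Ivan

Following the relations from Nico: Nico < Jade < Bea < Orla < Juno < Jomo < Sam < Wren < Ivan.
So Nico < Ivan; Ivan is the older of the two.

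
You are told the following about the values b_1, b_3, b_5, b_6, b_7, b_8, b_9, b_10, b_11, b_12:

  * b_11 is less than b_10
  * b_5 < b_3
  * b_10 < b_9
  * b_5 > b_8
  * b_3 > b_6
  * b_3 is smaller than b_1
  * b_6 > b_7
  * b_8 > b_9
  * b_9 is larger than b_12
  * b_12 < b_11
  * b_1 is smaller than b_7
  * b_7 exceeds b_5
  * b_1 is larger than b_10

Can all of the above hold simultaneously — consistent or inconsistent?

inconsistent

We have b_6 < b_3 stated directly, yet also b_3 < b_1 < b_7 < b_6 by chaining the others — so b_3 < b_6. Contradiction.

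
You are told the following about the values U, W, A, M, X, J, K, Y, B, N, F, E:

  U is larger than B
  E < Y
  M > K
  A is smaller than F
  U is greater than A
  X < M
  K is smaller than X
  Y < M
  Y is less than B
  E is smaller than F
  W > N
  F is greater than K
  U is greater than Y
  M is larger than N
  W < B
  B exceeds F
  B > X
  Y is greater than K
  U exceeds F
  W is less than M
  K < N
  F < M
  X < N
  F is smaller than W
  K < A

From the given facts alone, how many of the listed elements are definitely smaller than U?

Directly below U: A, F, Y, B.
One step further: E, K, X, W (8 so far).
One step further: N (9 so far).
No other element is forced below U by the given relations, so the count is 9.

9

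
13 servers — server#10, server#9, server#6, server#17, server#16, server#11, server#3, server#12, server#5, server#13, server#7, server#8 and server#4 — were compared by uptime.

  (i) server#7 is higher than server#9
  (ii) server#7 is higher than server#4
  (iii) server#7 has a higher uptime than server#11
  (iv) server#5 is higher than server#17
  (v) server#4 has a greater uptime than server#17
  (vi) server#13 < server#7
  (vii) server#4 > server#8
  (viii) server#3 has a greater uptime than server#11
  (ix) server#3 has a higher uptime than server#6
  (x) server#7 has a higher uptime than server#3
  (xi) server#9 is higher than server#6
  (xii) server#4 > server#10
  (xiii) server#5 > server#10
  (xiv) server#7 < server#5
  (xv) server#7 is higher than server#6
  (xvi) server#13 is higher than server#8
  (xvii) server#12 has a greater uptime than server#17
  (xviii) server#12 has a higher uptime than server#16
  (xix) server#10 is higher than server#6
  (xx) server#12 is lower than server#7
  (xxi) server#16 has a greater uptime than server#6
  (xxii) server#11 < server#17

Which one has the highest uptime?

server#5

server#11 is not greatest since server#11 < server#7; server#17 is not greatest since server#17 < server#12; server#6 is not greatest since server#6 < server#7; server#8 is not greatest since server#8 < server#13; server#9 is not greatest since server#9 < server#7; server#13 is not greatest since server#13 < server#7; server#10 is not greatest since server#10 < server#5; server#16 is not greatest since server#16 < server#12; server#4 is not greatest since server#4 < server#7; server#12 is not greatest since server#12 < server#7; server#3 is not greatest since server#3 < server#7; server#7 is not greatest since server#7 < server#5.
Only server#5 has nothing above it, so server#5 is the highest uptime.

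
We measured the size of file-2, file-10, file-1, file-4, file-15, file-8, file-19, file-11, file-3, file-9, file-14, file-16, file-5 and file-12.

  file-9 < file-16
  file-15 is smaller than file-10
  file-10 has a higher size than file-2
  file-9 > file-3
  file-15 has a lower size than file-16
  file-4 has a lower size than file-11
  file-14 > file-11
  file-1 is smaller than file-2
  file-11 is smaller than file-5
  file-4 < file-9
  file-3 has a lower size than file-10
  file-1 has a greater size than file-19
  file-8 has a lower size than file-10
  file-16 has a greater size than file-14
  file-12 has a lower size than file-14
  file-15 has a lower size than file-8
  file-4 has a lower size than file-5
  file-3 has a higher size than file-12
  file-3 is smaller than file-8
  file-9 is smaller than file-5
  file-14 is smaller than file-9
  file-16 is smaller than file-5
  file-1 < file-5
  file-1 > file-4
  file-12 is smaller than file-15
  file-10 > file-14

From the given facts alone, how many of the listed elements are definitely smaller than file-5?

The elements the relations force below file-5 are file-4, file-12, file-11, file-15, file-19, file-14, file-3, file-9, file-1, file-16 — no chain reaches any other.
That is 10.

10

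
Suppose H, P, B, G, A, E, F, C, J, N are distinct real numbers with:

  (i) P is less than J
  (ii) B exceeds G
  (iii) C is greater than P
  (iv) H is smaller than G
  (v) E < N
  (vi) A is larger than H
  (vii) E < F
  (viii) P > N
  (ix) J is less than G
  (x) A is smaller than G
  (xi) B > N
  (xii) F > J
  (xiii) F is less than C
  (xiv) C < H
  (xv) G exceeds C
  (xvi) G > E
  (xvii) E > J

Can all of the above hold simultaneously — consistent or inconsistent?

Chaining the given relations yields N < P < J < E, so N < E. But one relation states E < N. These cannot both hold.

inconsistent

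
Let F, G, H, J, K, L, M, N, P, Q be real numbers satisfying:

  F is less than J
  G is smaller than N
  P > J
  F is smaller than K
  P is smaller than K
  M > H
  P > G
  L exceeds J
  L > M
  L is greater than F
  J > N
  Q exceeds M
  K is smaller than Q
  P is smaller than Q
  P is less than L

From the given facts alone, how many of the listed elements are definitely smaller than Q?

8

The elements the relations force below Q are G, F, H, N, M, J, P, K — no chain reaches any other.
That is 8.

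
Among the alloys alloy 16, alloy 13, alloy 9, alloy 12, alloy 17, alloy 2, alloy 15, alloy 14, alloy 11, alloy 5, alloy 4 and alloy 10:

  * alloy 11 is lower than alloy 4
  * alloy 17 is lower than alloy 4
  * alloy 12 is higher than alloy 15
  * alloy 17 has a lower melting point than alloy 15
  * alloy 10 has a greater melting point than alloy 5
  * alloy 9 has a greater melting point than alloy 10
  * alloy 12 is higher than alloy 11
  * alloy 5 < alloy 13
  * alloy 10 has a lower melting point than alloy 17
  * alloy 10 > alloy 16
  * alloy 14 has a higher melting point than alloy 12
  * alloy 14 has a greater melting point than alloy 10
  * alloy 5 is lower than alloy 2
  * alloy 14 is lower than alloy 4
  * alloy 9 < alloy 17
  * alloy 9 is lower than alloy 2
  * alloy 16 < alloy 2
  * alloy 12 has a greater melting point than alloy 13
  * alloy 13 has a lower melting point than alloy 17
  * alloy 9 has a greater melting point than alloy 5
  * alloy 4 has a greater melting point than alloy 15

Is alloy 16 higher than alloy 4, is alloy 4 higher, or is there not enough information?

alloy 16 < alloy 10 < alloy 9 < alloy 17 < alloy 15 < alloy 12 < alloy 14 < alloy 4, by transitivity through alloy 10, alloy 9, alloy 17, alloy 15, alloy 12, alloy 14.
So alloy 4 is higher.

alloy 4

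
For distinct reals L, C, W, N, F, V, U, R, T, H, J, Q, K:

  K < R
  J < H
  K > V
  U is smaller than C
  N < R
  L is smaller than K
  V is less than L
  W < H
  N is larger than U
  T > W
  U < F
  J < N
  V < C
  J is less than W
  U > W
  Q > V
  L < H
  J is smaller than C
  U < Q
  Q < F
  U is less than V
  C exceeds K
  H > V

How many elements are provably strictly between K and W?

Chaining upward from W reaches: T, U, V, L, C, Q, N, H, F, R.
Chaining downward from K reaches: J, U, V, L.
Strictly between W and K are those in both lists: U, V, L — 3 elements.

3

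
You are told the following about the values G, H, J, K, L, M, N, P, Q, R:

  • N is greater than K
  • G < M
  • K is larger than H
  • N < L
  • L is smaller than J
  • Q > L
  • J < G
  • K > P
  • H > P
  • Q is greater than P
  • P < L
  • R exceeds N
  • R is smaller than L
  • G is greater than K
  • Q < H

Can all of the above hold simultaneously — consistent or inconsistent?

inconsistent

We have L < Q stated directly, yet also Q < H < K < N < R < L by chaining the others — so Q < L. Contradiction.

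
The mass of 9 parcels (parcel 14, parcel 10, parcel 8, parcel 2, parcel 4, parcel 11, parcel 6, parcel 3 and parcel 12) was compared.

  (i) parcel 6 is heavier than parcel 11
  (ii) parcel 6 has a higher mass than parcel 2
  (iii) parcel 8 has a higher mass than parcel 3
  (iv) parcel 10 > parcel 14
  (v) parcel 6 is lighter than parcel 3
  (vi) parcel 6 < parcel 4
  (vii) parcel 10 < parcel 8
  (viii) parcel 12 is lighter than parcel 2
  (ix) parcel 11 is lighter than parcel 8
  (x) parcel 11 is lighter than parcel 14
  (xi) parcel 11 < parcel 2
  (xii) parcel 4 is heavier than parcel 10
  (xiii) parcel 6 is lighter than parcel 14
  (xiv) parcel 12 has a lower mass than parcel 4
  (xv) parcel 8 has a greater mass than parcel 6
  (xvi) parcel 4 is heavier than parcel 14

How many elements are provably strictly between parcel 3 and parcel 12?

2

The relations place parcel 12 below parcel 3. An element lies strictly between them when it is forced above parcel 12 and also forced below parcel 3.
Above parcel 12: {parcel 2, parcel 6, parcel 14, parcel 10, parcel 4, parcel 8}. Below parcel 3: {parcel 11, parcel 2, parcel 6}.
Intersection: {parcel 2, parcel 6} — 2.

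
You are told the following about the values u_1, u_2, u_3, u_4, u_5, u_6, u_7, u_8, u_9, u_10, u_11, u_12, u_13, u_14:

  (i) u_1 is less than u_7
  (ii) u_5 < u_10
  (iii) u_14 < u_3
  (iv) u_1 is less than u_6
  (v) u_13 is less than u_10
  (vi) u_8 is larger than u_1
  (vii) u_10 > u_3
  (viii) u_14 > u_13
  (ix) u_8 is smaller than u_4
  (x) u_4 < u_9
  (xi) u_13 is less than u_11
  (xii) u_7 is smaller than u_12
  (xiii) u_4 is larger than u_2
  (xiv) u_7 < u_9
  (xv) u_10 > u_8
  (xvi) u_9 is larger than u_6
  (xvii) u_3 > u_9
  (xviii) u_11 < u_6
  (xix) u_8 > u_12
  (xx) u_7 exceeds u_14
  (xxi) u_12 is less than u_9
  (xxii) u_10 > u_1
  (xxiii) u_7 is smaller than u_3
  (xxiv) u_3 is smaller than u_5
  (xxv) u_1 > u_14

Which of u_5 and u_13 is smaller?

u_13 < u_14 and u_14 < u_1 give u_13 < u_1.
Then u_1 < u_7 extends the chain to u_7.
Then u_7 < u_12 extends the chain to u_12.
With u_12 < u_8: u_13 < u_14 < u_1 < u_7 < u_12 < u_8.
Then u_8 < u_4 extends the chain to u_4.
Then u_4 < u_9 extends the chain to u_9.
Then u_9 < u_3 extends the chain to u_3.
Then u_3 < u_5 extends the chain to u_5.
So u_13 < u_5; u_13 is the smaller of the two.

u_13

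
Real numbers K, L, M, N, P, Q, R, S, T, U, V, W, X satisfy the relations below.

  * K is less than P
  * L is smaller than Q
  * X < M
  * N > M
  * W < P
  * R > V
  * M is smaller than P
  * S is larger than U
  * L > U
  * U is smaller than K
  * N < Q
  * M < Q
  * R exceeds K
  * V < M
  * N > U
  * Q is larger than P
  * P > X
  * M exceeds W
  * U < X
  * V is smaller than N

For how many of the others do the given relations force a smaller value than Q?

9

Directly below Q: M, N, P, L.
One step further: U, W, X, V, K (9 so far).
Nothing else is reachable below Q; 9 in all.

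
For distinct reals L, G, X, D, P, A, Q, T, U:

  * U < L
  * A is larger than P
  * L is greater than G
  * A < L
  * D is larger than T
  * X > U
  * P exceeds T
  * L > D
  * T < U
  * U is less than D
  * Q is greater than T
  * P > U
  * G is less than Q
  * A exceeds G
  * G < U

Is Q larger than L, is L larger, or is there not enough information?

Following every chain through Q: below Q we get G, T.
L is not reached, and no chain runs the other way from L to Q.
So the given relations leave the order of Q and L undetermined.

undetermined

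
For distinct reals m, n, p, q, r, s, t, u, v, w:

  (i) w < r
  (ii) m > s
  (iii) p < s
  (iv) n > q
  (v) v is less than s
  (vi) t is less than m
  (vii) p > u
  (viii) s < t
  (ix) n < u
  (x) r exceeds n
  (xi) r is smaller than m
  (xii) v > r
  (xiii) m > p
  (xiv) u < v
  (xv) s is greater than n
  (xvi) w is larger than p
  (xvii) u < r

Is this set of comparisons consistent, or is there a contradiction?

consistent

The single ordering q < n < u < p < w < r < v < s < t < m satisfies every listed relation, so no contradiction arises.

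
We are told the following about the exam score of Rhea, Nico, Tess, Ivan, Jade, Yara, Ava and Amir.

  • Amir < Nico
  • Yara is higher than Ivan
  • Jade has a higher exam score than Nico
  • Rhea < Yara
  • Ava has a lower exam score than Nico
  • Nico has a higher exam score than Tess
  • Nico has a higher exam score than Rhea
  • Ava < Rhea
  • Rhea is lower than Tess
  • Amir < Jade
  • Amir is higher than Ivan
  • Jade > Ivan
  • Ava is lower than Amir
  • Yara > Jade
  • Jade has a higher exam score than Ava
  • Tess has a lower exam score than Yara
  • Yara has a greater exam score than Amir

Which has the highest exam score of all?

Yara

Chaining downward from Yara: directly below it, Ivan, Amir, Rhea, Tess, Jade; then Ava, Nico.
That covers every other element, and nothing is given above Yara, so Yara is the highest exam score.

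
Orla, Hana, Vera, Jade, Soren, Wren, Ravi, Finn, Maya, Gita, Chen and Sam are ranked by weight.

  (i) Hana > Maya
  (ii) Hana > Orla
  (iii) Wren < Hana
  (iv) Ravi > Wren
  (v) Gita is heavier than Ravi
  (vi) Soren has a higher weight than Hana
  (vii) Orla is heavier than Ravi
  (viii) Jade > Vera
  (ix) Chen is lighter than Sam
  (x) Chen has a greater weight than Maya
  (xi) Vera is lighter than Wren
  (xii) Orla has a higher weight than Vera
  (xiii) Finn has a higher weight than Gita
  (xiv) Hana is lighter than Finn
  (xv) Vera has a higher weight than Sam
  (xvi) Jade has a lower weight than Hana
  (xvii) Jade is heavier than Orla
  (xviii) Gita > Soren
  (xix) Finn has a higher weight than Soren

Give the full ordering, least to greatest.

Maya < Chen < Sam < Vera < Wren < Ravi < Orla < Jade < Hana < Soren < Gita < Finn

The consecutive links are each given: Maya < Chen; Chen < Sam; Sam < Vera; Vera < Wren; Wren < Ravi; Ravi < Orla; Orla < Jade; Jade < Hana; Hana < Soren; Soren < Gita; Gita < Finn.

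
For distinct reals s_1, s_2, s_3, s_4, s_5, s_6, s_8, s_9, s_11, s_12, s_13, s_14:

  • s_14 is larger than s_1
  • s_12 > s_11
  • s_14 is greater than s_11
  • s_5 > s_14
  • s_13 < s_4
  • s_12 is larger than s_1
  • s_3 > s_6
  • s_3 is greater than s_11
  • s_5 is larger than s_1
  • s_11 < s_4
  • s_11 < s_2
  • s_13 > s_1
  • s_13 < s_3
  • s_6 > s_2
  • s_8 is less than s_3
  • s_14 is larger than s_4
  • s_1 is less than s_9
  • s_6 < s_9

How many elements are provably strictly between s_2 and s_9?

Chaining upward from s_2 reaches: s_6, s_3.
Chaining downward from s_9 reaches: s_1, s_11, s_6.
Strictly between s_2 and s_9 are those in both lists: s_6 — 1 element.

1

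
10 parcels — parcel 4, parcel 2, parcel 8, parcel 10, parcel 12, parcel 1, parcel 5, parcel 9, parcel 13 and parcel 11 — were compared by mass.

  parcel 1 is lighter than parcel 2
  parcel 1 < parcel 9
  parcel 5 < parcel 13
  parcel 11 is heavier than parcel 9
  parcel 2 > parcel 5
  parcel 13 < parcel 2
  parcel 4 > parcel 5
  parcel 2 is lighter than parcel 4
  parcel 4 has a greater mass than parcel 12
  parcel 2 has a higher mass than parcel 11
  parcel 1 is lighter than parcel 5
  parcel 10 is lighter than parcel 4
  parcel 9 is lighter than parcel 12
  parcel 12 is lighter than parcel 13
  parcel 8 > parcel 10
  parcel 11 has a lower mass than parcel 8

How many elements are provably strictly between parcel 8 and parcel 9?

Chaining upward from parcel 9 reaches: parcel 12, parcel 11, parcel 13, parcel 2, parcel 4.
Chaining downward from parcel 8 reaches: parcel 1, parcel 11, parcel 10.
Strictly between parcel 9 and parcel 8 are those in both lists: parcel 11 — 1 element.

1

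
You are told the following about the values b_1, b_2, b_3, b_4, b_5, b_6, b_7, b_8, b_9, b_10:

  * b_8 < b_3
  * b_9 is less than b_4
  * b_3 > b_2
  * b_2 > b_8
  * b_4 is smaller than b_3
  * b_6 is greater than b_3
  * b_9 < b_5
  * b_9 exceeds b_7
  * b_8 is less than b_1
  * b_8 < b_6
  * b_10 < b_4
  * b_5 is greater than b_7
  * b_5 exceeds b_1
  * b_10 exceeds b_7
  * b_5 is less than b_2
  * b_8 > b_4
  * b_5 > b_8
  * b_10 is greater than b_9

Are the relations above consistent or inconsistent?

Every relation is compatible with b_7 < b_9 < b_10 < b_4 < b_8 < b_1 < b_5 < b_2 < b_3 < b_6; the set is consistent.

consistent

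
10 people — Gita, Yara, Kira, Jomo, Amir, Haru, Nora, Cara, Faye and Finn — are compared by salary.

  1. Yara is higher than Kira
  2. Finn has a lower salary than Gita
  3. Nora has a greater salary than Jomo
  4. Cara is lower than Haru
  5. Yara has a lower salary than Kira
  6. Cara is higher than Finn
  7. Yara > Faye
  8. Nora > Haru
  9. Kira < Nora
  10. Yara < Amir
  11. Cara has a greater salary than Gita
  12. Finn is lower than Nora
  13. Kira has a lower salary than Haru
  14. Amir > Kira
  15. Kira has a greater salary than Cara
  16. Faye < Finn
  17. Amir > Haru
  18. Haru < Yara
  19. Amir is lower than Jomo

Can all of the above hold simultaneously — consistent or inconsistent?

Chaining the given relations yields Kira < Haru < Yara, so Kira < Yara. But one relation states Yara < Kira. These cannot both hold.

inconsistent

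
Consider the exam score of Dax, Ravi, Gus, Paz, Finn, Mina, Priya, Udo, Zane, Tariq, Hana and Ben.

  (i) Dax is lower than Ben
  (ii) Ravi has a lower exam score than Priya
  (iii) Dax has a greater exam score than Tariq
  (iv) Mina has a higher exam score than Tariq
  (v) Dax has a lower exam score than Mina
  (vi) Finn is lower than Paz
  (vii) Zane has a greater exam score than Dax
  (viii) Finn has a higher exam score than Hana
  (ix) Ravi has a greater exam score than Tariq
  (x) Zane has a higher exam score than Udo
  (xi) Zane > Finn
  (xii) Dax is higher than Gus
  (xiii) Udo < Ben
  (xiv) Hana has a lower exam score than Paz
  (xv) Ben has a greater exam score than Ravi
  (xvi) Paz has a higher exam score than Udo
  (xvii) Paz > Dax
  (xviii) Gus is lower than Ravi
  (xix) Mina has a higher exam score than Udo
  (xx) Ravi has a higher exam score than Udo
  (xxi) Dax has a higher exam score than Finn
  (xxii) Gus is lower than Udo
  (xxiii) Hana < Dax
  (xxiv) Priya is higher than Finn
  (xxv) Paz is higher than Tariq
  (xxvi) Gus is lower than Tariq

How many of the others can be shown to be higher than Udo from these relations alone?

6

Directly above Udo: Zane, Paz, Mina, Ravi, Ben.
One step further: Priya (6 so far).
Nothing else is reachable above Udo; 6 in all.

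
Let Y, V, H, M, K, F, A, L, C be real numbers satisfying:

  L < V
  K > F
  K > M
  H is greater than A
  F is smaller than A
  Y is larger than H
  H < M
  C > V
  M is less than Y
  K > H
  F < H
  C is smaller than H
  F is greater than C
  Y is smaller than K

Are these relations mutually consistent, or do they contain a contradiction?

consistent

Every relation is compatible with L < V < C < F < A < H < M < Y < K; the set is consistent.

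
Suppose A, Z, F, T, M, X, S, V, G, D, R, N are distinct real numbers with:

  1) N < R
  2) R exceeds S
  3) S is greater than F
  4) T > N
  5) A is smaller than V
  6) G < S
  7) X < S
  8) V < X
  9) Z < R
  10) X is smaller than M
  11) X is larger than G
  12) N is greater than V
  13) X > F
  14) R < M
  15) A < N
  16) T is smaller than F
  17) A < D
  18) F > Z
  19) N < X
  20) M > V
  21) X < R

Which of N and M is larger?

M

Chaining the given relations: N < T < F < X < S < R < M.
So N < M; M is the larger of the two.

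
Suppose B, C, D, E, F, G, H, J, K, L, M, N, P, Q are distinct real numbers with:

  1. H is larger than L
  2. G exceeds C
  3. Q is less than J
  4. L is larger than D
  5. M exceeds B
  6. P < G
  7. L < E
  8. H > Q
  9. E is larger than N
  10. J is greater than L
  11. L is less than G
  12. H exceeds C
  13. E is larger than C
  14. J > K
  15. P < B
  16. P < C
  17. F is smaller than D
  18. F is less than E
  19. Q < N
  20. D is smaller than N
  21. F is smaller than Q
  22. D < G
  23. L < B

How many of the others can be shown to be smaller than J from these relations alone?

From J the given relations immediately reach L, K, Q.
From those, F, D — 5 in total.
No other element is forced below J by the given relations, so the count is 5.

5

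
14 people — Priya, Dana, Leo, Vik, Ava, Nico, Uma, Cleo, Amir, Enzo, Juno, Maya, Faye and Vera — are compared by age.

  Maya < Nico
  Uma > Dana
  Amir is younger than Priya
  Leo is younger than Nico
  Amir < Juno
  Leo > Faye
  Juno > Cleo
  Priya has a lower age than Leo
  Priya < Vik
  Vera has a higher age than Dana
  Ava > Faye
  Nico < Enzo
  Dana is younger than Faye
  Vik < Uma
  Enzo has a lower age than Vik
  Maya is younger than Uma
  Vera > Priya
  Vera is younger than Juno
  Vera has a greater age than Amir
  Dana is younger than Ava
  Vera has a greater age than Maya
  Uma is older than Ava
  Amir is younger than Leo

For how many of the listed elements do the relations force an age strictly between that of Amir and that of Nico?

Chaining upward from Amir reaches: Priya, Leo, Enzo, Vera, Juno, Vik, Uma.
Chaining downward from Nico reaches: Dana, Faye, Maya, Priya, Leo.
Strictly between Amir and Nico are those in both lists: Priya, Leo — 2 elements.

2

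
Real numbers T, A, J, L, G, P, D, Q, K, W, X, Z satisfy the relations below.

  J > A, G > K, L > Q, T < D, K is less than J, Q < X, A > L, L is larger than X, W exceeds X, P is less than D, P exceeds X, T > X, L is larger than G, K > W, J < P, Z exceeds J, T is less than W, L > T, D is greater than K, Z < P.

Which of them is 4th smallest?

The consecutive relations fix a unique order: Q < X < T < W < K < G < L < A < J < Z < P < D.
The 4th smallest is W.

W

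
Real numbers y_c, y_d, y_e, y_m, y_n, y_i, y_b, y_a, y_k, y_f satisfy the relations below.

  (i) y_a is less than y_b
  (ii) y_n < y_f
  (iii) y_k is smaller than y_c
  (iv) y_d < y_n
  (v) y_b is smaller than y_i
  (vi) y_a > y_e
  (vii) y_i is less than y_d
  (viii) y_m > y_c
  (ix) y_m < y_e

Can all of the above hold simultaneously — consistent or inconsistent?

The single ordering y_k < y_c < y_m < y_e < y_a < y_b < y_i < y_d < y_n < y_f satisfies every listed relation, so no contradiction arises.

consistent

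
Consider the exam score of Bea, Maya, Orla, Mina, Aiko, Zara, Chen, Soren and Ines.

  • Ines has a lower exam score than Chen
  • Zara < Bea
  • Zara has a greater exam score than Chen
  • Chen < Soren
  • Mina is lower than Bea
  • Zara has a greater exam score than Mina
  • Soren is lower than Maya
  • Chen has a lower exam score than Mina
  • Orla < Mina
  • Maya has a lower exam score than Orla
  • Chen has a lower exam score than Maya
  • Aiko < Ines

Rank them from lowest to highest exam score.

The consecutive links are each given: Aiko < Ines; Ines < Chen; Chen < Soren; Soren < Maya; Maya < Orla; Orla < Mina; Mina < Zara; Zara < Bea.

Aiko < Ines < Chen < Soren < Maya < Orla < Mina < Zara < Bea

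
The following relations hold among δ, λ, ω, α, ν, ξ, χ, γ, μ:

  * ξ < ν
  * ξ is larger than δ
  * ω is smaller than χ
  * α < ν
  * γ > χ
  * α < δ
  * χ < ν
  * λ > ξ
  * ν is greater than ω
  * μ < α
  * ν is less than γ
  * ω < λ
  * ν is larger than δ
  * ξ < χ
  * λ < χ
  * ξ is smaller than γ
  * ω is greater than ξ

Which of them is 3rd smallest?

Piecing the relations together gives one ordering: μ < α < δ < ξ < ω < λ < χ < ν < γ.
The 3rd smallest is δ.

δ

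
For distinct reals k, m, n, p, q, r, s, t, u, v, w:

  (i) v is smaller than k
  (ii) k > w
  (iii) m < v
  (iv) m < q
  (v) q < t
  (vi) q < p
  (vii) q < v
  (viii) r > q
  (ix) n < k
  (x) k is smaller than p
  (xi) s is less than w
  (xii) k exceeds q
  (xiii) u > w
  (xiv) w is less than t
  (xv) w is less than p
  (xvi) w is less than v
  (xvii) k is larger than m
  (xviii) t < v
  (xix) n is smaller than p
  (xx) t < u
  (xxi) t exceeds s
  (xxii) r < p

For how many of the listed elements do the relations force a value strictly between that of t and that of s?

1

The relations place s below t. An element lies strictly between them when it is forced above s and also forced below t.
Above s: {w, u, v, k, p}. Below t: {w, m, q}.
Intersection: {w} — 1.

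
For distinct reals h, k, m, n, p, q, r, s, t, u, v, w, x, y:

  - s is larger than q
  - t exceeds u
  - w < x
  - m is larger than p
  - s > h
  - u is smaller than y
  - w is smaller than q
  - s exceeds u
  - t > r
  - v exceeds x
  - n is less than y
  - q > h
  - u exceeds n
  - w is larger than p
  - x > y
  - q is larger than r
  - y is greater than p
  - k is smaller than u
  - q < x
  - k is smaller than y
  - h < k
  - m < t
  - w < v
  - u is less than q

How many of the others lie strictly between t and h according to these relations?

Chaining upward from h reaches: k, u, q, y, x, s, v.
Chaining downward from t reaches: r, p, n, m, k, u.
Strictly between h and t are those in both lists: k, u — 2 elements.

2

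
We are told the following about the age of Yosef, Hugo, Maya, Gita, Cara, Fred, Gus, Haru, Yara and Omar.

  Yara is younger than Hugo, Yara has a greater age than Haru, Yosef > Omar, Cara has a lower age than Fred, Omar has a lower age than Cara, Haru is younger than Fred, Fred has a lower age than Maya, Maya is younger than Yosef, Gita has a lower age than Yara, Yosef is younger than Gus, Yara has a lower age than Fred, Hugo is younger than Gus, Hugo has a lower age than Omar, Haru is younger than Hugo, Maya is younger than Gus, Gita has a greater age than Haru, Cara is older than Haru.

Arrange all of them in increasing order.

Each adjacent pair is fixed by a given relation: Haru < Gita; Gita < Yara; Yara < Hugo; Hugo < Omar; Omar < Cara; Cara < Fred; Fred < Maya; Maya < Yosef; Yosef < Gus. Chaining them end to end gives the full order.

Haru < Gita < Yara < Hugo < Omar < Cara < Fred < Maya < Yosef < Gus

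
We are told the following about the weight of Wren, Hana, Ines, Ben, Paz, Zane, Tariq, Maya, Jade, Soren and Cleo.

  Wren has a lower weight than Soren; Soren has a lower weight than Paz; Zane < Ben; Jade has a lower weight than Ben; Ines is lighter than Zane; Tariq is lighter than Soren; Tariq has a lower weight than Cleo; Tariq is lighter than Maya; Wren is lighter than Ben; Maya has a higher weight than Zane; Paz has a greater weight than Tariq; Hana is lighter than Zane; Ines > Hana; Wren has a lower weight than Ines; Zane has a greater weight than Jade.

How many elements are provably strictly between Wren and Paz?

1

The relations place Wren below Paz. An element lies strictly between them when it is forced above Wren and also forced below Paz.
Above Wren: {Ines, Soren, Zane, Ben, Maya}. Below Paz: {Tariq, Soren}.
Intersection: {Soren} — 1.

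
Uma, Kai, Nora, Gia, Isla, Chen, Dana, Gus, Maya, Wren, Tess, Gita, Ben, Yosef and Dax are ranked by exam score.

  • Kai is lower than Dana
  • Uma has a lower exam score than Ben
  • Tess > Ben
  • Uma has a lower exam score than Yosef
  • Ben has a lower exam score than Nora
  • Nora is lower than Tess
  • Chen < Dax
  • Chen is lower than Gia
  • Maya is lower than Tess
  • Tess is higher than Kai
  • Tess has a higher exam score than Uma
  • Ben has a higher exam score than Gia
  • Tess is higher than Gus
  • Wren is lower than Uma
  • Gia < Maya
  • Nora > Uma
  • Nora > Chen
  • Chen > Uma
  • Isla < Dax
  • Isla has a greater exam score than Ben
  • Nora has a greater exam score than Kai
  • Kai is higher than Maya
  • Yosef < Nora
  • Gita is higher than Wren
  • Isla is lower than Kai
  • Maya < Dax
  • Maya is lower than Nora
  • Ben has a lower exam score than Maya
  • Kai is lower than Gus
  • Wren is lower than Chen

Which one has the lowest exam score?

Chaining upward from Wren: directly above it, Uma, Chen, Gita; then Gia, Ben, Yosef, Dax, Nora, Tess; then Isla, Maya; then Kai; then Dana, Gus.
That covers every other element, and nothing is given below Wren, so Wren is the lowest exam score.

Wren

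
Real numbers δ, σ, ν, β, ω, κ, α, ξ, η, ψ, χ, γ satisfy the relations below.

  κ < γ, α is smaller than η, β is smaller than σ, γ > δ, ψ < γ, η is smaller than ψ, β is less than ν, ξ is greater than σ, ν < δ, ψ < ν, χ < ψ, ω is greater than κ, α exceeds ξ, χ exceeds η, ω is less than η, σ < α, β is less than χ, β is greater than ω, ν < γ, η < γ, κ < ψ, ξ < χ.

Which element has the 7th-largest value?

α

The consecutive relations fix a unique order: κ < ω < β < σ < ξ < α < η < χ < ψ < ν < δ < γ.
Counting 7 from the largest end gives α.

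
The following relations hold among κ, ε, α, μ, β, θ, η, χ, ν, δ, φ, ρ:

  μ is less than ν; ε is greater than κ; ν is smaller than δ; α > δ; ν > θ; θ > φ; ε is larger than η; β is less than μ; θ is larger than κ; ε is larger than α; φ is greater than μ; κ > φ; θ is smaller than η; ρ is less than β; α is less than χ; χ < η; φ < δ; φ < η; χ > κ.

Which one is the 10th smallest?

Chaining the given pairs: ρ < β < μ < φ < κ < θ < ν < δ < α < χ < η < ε.
The 10th smallest is χ.

χ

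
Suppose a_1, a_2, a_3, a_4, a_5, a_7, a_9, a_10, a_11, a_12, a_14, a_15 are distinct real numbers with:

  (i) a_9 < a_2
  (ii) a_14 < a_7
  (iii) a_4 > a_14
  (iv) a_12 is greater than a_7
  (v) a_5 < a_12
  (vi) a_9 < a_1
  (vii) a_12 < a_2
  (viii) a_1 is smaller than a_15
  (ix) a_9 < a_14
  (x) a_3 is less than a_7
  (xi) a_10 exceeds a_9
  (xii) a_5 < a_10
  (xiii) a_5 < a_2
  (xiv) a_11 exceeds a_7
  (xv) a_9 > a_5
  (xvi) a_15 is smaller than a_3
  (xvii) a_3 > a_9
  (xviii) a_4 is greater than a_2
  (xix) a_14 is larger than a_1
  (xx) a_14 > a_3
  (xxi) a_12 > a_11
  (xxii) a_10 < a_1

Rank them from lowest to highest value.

Each adjacent pair is fixed by a given relation: a_5 < a_9; a_9 < a_10; a_10 < a_1; a_1 < a_15; a_15 < a_3; a_3 < a_14; a_14 < a_7; a_7 < a_11; a_11 < a_12; a_12 < a_2; a_2 < a_4. Chaining them end to end gives the full order.

a_5 < a_9 < a_10 < a_1 < a_15 < a_3 < a_14 < a_7 < a_11 < a_12 < a_2 < a_4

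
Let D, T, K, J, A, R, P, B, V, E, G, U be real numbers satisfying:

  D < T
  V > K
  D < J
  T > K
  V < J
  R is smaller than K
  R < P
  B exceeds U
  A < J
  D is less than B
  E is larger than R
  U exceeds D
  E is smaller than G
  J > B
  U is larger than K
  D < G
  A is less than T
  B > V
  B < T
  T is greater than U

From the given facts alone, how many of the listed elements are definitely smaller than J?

The elements the relations force below J are D, A, R, K, V, U, B — no chain reaches any other.
That is 7.

7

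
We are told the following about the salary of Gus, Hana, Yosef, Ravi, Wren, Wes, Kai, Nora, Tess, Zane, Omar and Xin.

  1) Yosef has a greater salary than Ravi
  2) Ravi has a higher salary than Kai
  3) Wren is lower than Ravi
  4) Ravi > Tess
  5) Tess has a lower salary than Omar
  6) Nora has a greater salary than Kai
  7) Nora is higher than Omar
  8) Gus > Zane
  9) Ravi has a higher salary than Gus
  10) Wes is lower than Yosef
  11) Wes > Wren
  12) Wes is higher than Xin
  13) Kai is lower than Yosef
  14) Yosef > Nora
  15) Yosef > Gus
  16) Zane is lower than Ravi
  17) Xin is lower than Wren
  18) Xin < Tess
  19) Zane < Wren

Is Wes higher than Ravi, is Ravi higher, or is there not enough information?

Following every chain through Ravi: above Ravi we get Yosef; below Ravi we get Xin, Zane, Wren, Gus, Tess, Kai.
Wes is not reached, and no chain runs the other way from Wes to Ravi.
So the given relations leave the order of Ravi and Wes undetermined.

undetermined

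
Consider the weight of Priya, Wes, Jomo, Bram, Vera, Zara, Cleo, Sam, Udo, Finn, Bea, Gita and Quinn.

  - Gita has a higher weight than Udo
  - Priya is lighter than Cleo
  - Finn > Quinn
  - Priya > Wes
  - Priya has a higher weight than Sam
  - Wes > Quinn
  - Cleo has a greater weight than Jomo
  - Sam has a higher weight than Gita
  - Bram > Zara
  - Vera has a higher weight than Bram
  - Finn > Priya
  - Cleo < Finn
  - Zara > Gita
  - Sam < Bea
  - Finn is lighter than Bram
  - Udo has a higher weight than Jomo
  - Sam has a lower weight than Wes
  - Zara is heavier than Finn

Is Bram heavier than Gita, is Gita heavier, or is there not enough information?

Link the given pairs in sequence: Gita < Sam; Sam < Wes; Wes < Priya; Priya < Cleo; Cleo < Finn; Finn < Zara; Zara < Bram.
Chaining these gives Gita < Sam < Wes < Priya < Cleo < Finn < Zara < Bram.
So Bram is heavier.

Bram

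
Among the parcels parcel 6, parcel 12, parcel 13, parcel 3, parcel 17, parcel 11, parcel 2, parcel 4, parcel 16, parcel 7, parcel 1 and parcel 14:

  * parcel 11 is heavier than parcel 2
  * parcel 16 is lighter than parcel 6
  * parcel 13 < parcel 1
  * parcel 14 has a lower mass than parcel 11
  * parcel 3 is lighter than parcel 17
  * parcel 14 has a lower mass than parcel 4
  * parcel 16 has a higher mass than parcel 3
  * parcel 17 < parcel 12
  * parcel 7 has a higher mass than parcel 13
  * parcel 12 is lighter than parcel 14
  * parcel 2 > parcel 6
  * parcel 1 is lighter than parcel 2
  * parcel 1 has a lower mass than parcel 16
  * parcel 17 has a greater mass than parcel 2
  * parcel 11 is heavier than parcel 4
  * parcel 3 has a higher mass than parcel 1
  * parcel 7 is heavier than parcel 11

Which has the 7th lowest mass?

parcel 17

The consecutive relations fix a unique order: parcel 13 < parcel 1 < parcel 3 < parcel 16 < parcel 6 < parcel 2 < parcel 17 < parcel 12 < parcel 14 < parcel 4 < parcel 11 < parcel 7.
Counting 7 from the smallest end gives parcel 17.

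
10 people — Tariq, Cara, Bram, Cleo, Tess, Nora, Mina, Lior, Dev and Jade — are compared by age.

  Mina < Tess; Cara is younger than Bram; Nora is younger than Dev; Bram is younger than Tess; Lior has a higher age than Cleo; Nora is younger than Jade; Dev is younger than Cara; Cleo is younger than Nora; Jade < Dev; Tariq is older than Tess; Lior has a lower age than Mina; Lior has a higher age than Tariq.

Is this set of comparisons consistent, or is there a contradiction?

inconsistent

Chaining the given relations yields Tess < Tariq < Lior < Mina, so Tess < Mina. But one relation states Mina < Tess. These cannot both hold.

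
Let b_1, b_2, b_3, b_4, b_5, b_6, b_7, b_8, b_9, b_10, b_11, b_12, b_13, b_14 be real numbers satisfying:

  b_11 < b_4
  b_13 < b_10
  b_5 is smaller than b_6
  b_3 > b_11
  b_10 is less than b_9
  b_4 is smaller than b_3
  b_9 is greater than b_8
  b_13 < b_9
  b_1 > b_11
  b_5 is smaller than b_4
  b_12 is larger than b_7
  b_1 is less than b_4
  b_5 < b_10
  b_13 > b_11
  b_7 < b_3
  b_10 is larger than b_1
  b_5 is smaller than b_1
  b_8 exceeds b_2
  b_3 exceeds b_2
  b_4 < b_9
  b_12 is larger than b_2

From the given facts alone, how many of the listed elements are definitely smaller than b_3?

The elements the relations force below b_3 are b_5, b_11, b_1, b_2, b_7, b_4 — no chain reaches any other.
That is 6.

6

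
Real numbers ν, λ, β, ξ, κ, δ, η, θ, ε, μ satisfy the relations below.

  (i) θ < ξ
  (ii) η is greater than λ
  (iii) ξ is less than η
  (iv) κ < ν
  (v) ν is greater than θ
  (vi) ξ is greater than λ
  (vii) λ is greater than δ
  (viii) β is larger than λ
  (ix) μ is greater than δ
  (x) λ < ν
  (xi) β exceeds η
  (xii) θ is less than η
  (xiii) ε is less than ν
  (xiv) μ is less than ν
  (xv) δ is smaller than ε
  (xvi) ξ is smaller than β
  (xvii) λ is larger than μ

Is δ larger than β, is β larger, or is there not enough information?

The relevant relations are δ < λ; λ < ξ; ξ < η; η < β.
Chaining these gives δ < λ < ξ < η < β.
So β is larger.

β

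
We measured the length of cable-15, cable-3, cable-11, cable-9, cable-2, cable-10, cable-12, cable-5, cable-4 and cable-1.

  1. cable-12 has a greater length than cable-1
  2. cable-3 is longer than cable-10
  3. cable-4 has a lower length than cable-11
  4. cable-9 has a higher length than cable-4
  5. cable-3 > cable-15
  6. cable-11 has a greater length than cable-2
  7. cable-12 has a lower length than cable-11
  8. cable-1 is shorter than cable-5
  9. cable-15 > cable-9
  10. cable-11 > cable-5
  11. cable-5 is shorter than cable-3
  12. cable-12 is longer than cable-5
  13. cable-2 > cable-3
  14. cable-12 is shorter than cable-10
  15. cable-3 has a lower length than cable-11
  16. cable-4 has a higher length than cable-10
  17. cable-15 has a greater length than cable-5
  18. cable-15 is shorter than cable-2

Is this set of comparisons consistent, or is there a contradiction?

consistent

Every relation is compatible with cable-1 < cable-5 < cable-12 < cable-10 < cable-4 < cable-9 < cable-15 < cable-3 < cable-2 < cable-11; the set is consistent.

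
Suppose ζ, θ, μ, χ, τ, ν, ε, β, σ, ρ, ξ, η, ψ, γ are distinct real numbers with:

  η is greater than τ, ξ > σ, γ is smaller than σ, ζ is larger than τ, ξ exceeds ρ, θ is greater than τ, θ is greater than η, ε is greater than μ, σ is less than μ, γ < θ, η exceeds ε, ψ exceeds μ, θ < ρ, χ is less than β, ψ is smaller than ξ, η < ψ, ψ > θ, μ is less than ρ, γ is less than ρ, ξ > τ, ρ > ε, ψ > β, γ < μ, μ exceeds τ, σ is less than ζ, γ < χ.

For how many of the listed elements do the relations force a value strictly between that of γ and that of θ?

Chaining upward from γ reaches: σ, μ, ε, η, χ, β, ζ, ψ, ρ, ξ.
Chaining downward from θ reaches: σ, τ, μ, ε, η.
Strictly between γ and θ are those in both lists: σ, μ, ε, η — 4 elements.

4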